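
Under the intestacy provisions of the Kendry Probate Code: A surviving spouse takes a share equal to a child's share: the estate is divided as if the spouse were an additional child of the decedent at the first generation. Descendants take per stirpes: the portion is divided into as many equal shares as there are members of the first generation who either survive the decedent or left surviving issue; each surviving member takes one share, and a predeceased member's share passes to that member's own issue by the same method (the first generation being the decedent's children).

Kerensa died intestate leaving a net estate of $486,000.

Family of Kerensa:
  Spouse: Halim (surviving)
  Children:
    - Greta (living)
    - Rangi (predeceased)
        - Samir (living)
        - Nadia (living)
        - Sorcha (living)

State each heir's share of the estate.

Halim: $162,000; Greta: $162,000; Samir: $54,000; Nadia: $54,000; Sorcha: $54,000

The spouse counts as an additional share at the children's level, so there are 3 primary shares of $162,000. Halim takes one such share ($162,000).
The children's combined portion ($324,000) is divided into 2 shares of $162,000: Greta takes $162,000; Rangi's $162,000 share passes to Rangi's issue.
Rangi's share ($162,000) is divided into 3 shares of $54,000: Samir, Nadia, and Sorcha each take $54,000.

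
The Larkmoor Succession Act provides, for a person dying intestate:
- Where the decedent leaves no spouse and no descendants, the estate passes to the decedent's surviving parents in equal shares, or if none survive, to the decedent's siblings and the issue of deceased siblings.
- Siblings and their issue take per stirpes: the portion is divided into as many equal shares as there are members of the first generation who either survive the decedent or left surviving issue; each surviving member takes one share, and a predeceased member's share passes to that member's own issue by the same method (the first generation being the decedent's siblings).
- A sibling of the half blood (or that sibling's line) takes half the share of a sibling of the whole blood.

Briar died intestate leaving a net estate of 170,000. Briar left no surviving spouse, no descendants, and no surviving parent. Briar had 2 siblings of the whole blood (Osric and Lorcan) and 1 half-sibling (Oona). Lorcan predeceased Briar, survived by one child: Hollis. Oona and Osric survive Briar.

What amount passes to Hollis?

Hollis receives 68,000.

The entire 170,000 passes to the siblings and their issue.
Counting each half-blood sibling's line as half a unit, there are 5/2 units in 170,000, so one unit is 68,000. Whole-blood lines (Osric and Lorcan) take 68,000 each; half-blood lines (Oona) take 34,000 each.
Lorcan's share (68,000) passes entirely to Hollis.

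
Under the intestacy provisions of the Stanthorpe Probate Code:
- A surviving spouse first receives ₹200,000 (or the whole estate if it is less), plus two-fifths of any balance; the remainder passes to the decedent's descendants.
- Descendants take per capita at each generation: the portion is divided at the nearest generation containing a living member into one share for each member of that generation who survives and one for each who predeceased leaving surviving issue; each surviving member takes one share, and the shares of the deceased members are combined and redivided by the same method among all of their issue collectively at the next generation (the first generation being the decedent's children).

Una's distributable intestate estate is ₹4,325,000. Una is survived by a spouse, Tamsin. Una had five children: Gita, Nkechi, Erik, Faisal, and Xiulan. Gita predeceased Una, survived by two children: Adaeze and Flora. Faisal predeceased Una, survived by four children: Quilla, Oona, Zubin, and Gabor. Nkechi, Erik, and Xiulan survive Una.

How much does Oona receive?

Oona receives ₹165,000.

Tamsin first takes ₹200,000, leaving a balance of ₹4,125,000. Tamsin then takes two-fifths of the balance (₹1,650,000), for a total of ₹1,850,000. The remaining ₹2,475,000 passes to the descendants.
The descendants' portion (₹2,475,000) is divided at the children's generation into 5 shares of ₹495,000. Nkechi, Erik, and Xiulan each take ₹495,000. The 2 shares of the deceased (Gita and Faisal) are combined into a pool of ₹990,000.
That pool (₹990,000) is divided at the grandchildren's generation equally among Adaeze, Flora, Quilla, Oona, Zubin, and Gabor: ₹165,000 each.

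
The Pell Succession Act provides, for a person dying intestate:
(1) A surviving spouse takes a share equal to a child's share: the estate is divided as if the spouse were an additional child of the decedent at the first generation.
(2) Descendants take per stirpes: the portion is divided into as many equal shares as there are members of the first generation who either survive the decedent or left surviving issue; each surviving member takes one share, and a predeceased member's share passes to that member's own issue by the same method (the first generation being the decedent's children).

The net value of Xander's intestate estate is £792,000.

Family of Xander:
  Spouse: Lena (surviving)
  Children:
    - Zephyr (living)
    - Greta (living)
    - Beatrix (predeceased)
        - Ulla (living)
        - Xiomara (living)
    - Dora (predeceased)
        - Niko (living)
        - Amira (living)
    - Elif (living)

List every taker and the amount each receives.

The spouse counts as an additional share at the children's level, so there are 6 primary shares of £132,000. Lena takes one such share (£132,000).
The children's combined portion (£660,000) is divided into 5 shares of £132,000: Zephyr, Greta, and Elif each take £132,000; Beatrix's £132,000 share passes to Beatrix's issue; Dora's £132,000 share passes to Dora's issue.
Beatrix's share (£132,000) is divided into 2 shares of £66,000: Ulla and Xiomara each take £66,000.
Dora's share (£132,000) is divided into 2 shares of £66,000: Niko and Amira each take £66,000.

Lena: £132,000; Zephyr: £132,000; Greta: £132,000; Ulla: £66,000; Xiomara: £66,000; Niko: £66,000; Amira: £66,000; Elif: £132,000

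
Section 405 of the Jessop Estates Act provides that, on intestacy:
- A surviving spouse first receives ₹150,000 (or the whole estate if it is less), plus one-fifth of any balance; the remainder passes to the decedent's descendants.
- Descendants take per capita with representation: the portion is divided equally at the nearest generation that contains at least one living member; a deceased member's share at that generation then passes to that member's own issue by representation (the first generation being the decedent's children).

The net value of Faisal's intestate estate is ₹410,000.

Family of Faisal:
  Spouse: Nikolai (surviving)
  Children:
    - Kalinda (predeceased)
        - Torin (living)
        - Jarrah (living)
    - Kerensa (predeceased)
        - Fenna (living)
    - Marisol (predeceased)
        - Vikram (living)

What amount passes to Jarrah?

Jarrah receives ₹52,000.

Nikolai first takes ₹150,000, leaving a balance of ₹260,000. Nikolai then takes one-fifth of the balance (₹52,000), for a total of ₹202,000. The remaining ₹208,000 passes to the descendants.
No child survives, so the initial division is made at the grandchildren's generation.
The descendants' portion (₹208,000) is divided into 4 shares of ₹52,000: Torin, Jarrah, Fenna, and Vikram each take ₹52,000.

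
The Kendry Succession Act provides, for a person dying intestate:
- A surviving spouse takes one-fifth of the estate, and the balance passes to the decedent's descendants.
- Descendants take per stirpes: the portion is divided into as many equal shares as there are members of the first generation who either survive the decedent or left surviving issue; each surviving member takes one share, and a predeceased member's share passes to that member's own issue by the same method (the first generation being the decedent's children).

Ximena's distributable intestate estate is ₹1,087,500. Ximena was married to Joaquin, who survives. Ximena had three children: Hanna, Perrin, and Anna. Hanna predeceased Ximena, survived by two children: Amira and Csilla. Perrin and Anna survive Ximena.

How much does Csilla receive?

Csilla receives ₹145,000.

Joaquin takes one-fifth of ₹1,087,500 = ₹217,500. The remaining ₹870,000 passes to the descendants.
The descendants' portion (₹870,000) is divided into 3 shares of ₹290,000: Perrin and Anna each take ₹290,000; Hanna's ₹290,000 share passes to Hanna's issue.
Hanna's share (₹290,000) is divided into 2 shares of ₹145,000: Amira and Csilla each take ₹145,000.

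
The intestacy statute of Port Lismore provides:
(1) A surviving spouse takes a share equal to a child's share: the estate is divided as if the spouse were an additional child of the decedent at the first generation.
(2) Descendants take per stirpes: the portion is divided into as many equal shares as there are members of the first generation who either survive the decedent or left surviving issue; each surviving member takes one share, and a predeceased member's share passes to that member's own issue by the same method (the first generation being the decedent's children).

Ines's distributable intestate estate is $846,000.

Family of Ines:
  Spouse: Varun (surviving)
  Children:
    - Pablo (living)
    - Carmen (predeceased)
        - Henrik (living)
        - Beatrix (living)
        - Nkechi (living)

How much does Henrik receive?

Henrik receives $94,000.

The spouse counts as an additional share at the children's level, so there are 3 primary shares of $282,000. Varun takes one such share ($282,000).
The children's combined portion ($564,000) is divided into 2 shares of $282,000: Pablo takes $282,000; Carmen's $282,000 share passes to Carmen's issue.
Carmen's share ($282,000) is divided into 3 shares of $94,000: Henrik, Beatrix, and Nkechi each take $94,000.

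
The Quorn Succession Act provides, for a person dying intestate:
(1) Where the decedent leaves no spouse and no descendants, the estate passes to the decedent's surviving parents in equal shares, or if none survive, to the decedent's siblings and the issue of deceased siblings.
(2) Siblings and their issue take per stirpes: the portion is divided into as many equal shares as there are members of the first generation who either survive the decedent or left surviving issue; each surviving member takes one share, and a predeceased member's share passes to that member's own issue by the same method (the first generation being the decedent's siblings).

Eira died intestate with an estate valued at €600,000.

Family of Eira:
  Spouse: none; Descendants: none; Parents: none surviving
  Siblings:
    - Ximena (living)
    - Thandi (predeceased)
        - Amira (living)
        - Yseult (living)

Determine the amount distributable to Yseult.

The entire €600,000 passes to the siblings and their issue.
That amount (€600,000) is divided into 2 shares of €300,000: Ximena takes €300,000; Thandi's €300,000 share passes to Thandi's issue.
Thandi's share (€300,000) is divided into 2 shares of €150,000: Amira and Yseult each take €150,000.

Yseult receives €150,000.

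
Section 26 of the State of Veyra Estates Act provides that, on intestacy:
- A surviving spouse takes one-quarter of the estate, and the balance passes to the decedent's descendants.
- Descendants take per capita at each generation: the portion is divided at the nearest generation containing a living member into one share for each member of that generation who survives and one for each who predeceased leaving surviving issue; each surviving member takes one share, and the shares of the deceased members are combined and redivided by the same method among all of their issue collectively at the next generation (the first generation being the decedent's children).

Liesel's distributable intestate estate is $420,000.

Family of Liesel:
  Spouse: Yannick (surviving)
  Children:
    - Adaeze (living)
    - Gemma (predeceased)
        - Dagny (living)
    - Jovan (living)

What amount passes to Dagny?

Dagny receives $105,000.

Yannick takes one-quarter of $420,000 = $105,000. The remaining $315,000 passes to the descendants.
The descendants' portion ($315,000) is divided at the children's generation into 3 shares of $105,000. Adaeze and Jovan each take $105,000. The remaining share for the deceased Gemma ($105,000) is carried to the next generation.
That pool ($105,000) passes entirely to Dagny, the sole taker at the grandchildren's generation.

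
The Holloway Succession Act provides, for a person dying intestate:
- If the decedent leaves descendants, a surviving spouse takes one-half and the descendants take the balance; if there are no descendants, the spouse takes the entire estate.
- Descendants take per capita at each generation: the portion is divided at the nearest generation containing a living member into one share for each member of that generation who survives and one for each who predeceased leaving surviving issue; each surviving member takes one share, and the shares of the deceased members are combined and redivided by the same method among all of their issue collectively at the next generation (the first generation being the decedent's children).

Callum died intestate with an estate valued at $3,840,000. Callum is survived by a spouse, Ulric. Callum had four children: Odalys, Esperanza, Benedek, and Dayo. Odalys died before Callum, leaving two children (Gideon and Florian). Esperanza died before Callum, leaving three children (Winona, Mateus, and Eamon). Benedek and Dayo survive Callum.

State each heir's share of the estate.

Ulric takes one-half of $3,840,000 = $1,920,000. The remaining $1,920,000 passes to the descendants.
The descendants' portion ($1,920,000) is divided at the children's generation into 4 shares of $480,000. Benedek and Dayo each take $480,000. The 2 shares of the deceased (Odalys and Esperanza) are combined into a pool of $960,000.
That pool ($960,000) is divided at the grandchildren's generation equally among Gideon, Florian, Winona, Mateus, and Eamon: $192,000 each.

Ulric: $1,920,000; Gideon: $192,000; Florian: $192,000; Winona: $192,000; Mateus: $192,000; Eamon: $192,000; Benedek: $480,000; Dayo: $480,000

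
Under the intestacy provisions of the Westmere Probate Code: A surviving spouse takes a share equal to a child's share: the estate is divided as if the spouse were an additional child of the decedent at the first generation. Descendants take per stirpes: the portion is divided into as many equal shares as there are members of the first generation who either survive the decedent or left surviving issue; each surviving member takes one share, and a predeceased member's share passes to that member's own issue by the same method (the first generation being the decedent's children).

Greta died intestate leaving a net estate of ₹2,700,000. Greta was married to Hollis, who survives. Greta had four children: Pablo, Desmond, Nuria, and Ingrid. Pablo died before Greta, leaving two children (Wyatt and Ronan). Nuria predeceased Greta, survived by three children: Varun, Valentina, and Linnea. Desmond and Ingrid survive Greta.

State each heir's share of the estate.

The spouse counts as an additional share at the children's level, so there are 5 primary shares of ₹540,000. Hollis takes one such share (₹540,000).
The children's combined portion (₹2,160,000) is divided into 4 shares of ₹540,000: Desmond and Ingrid each take ₹540,000; Pablo's ₹540,000 share passes to Pablo's issue; Nuria's ₹540,000 share passes to Nuria's issue.
Pablo's share (₹540,000) is divided into 2 shares of ₹270,000: Wyatt and Ronan each take ₹270,000.
Nuria's share (₹540,000) is divided into 3 shares of ₹180,000: Varun, Valentina, and Linnea each take ₹180,000.

Hollis: ₹540,000; Wyatt: ₹270,000; Ronan: ₹270,000; Desmond: ₹540,000; Varun: ₹180,000; Valentina: ₹180,000; Linnea: ₹180,000; Ingrid: ₹540,000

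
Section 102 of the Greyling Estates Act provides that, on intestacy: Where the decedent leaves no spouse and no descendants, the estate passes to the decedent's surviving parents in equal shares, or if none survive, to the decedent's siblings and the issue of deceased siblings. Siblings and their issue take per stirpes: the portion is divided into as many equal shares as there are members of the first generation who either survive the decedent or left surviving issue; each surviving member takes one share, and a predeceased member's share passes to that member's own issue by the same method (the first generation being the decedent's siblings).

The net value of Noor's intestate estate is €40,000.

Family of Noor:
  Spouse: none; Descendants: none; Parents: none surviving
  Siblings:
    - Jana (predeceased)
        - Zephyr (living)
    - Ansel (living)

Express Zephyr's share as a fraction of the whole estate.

Zephyr receives 1/2 of the estate.

The entire €40,000 passes to the siblings and their issue.
That amount (€40,000) is divided into 2 shares of €20,000: Ansel takes €20,000; Jana's €20,000 share passes to Jana's issue.
Jana's share (€20,000) passes entirely to Zephyr.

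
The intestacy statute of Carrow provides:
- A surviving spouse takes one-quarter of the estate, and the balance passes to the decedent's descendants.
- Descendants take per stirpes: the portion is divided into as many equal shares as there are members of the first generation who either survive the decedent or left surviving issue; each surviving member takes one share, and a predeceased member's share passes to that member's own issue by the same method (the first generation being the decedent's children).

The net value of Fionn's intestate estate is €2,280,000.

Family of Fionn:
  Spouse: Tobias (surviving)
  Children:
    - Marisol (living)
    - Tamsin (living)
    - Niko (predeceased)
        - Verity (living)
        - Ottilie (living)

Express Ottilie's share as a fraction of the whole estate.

Tobias takes one-quarter of €2,280,000 = €570,000. The remaining €1,710,000 passes to the descendants.
The descendants' portion (€1,710,000) is divided into 3 shares of €570,000: Marisol and Tamsin each take €570,000; Niko's €570,000 share passes to Niko's issue.
Niko's share (€570,000) is divided into 2 shares of €285,000: Verity and Ottilie each take €285,000.

Ottilie receives 1/8 of the estate.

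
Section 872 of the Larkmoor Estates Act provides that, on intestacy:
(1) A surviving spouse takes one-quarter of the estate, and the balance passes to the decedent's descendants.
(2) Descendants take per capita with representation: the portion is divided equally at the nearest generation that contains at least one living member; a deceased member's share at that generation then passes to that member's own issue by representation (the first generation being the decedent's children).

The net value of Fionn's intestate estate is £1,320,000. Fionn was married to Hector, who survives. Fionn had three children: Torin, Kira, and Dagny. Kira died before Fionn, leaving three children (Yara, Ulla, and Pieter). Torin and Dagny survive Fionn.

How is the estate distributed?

Hector: £330,000; Torin: £330,000; Yara: £110,000; Ulla: £110,000; Pieter: £110,000; Dagny: £330,000

Hector takes one-quarter of £1,320,000 = £330,000. The remaining £990,000 passes to the descendants.
The descendants' portion (£990,000) is divided into 3 shares of £330,000: Torin and Dagny each take £330,000; Kira's £330,000 share passes to Kira's issue.
Kira's share (£330,000) is divided into 3 shares of £110,000: Yara, Ulla, and Pieter each take £110,000.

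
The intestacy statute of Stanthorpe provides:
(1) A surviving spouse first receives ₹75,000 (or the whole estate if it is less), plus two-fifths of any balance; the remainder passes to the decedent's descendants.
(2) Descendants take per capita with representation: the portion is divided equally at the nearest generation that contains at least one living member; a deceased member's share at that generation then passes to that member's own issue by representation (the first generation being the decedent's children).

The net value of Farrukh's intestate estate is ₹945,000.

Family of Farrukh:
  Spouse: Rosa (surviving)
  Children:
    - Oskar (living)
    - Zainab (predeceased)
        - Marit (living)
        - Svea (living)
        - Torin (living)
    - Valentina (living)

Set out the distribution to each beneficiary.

Rosa first takes ₹75,000, leaving a balance of ₹870,000. Rosa then takes two-fifths of the balance (₹348,000), for a total of ₹423,000. The remaining ₹522,000 passes to the descendants.
The descendants' portion (₹522,000) is divided into 3 shares of ₹174,000: Oskar and Valentina each take ₹174,000; Zainab's ₹174,000 share passes to Zainab's issue.
Zainab's share (₹174,000) is divided into 3 shares of ₹58,000: Marit, Svea, and Torin each take ₹58,000.

Rosa: ₹423,000; Oskar: ₹174,000; Marit: ₹58,000; Svea: ₹58,000; Torin: ₹58,000; Valentina: ₹174,000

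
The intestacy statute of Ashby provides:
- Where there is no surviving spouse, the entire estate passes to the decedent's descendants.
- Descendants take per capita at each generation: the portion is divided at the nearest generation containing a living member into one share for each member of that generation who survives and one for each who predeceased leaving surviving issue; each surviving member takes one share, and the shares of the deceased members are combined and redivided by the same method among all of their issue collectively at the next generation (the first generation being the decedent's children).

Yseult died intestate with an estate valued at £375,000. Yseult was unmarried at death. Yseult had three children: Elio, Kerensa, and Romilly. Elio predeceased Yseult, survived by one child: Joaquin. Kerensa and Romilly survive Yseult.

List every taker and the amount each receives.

Joaquin: £125,000; Kerensa: £125,000; Romilly: £125,000

The entire £375,000 passes to the descendants.
That amount (£375,000) is divided at the children's generation into 3 shares of £125,000. Kerensa and Romilly each take £125,000. The remaining share for the deceased Elio (£125,000) is carried to the next generation.
That pool (£125,000) passes entirely to Joaquin, the sole taker at the grandchildren's generation.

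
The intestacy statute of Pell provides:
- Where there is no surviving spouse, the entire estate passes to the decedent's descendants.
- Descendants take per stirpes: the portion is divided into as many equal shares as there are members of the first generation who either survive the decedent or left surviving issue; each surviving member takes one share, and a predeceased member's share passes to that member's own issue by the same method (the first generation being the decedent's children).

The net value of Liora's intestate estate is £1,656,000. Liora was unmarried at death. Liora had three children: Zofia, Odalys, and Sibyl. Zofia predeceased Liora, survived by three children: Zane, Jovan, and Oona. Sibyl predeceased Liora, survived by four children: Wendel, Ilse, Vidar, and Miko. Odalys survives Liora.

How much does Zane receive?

The entire £1,656,000 passes to the descendants.
That amount (£1,656,000) is divided into 3 shares of £552,000: Odalys takes £552,000; Zofia's £552,000 share passes to Zofia's issue; Sibyl's £552,000 share passes to Sibyl's issue.
Zofia's share (£552,000) is divided into 3 shares of £184,000: Zane, Jovan, and Oona each take £184,000.
Sibyl's share (£552,000) is divided into 4 shares of £138,000: Wendel, Ilse, Vidar, and Miko each take £138,000.

Zane receives £184,000.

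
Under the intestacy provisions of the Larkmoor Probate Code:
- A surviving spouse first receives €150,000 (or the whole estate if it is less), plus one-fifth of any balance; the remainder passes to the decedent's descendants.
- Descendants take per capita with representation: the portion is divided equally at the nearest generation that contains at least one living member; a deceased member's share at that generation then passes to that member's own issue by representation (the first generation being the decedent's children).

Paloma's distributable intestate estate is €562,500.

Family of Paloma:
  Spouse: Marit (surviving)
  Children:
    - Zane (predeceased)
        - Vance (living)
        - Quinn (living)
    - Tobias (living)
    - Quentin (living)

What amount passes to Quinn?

Quinn receives €55,000.

Marit first takes €150,000, leaving a balance of €412,500. Marit then takes one-fifth of the balance (€82,500), for a total of €232,500. The remaining €330,000 passes to the descendants.
The descendants' portion (€330,000) is divided into 3 shares of €110,000: Tobias and Quentin each take €110,000; Zane's €110,000 share passes to Zane's issue.
Zane's share (€110,000) is divided into 2 shares of €55,000: Vance and Quinn each take €55,000.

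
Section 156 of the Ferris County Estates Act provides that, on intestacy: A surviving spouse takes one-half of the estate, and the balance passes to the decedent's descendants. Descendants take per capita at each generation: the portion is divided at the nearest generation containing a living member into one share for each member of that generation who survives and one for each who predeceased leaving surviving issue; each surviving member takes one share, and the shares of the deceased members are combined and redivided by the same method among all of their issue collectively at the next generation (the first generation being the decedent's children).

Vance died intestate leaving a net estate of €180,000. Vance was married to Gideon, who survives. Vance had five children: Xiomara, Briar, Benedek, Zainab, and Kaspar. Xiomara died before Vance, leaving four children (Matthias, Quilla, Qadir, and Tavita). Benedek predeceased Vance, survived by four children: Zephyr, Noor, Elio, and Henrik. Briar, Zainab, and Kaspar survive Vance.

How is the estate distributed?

Gideon takes one-half of €180,000 = €90,000. The remaining €90,000 passes to the descendants.
The descendants' portion (€90,000) is divided at the children's generation into 5 shares of €18,000. Briar, Zainab, and Kaspar each take €18,000. The 2 shares of the deceased (Xiomara and Benedek) are combined into a pool of €36,000.
That pool (€36,000) is divided at the grandchildren's generation equally among Matthias, Quilla, Qadir, Tavita, Zephyr, Noor, Elio, and Henrik: €4,500 each.

Gideon: €90,000; Matthias: €4,500; Quilla: €4,500; Qadir: €4,500; Tavita: €4,500; Briar: €18,000; Zephyr: €4,500; Noor: €4,500; Elio: €4,500; Henrik: €4,500; Zainab: €18,000; Kaspar: €18,000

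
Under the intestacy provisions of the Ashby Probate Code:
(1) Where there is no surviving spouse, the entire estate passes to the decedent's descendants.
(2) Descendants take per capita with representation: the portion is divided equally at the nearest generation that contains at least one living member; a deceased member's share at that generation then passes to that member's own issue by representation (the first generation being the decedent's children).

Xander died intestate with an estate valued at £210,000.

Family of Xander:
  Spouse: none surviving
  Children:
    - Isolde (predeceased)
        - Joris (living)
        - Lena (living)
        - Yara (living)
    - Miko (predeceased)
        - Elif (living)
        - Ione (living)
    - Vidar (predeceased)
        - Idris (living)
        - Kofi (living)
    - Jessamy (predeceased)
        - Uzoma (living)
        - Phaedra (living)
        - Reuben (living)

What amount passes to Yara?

Yara receives £21,000.

The entire £210,000 passes to the descendants.
No child survives, so the initial division is made at the grandchildren's generation.
That amount (£210,000) is divided into 10 shares of £21,000: Joris, Lena, Yara, Elif, Ione, Idris, Kofi, Uzoma, Phaedra, and Reuben each take £21,000.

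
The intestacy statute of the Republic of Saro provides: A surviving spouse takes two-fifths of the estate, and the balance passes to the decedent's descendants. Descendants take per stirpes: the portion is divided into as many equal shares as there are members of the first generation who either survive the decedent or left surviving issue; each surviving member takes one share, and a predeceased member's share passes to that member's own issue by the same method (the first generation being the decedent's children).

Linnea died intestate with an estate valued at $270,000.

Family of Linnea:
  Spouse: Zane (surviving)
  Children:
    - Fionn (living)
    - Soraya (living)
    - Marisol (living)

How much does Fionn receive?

Fionn receives $54,000.

Zane takes two-fifths of $270,000 = $108,000. The remaining $162,000 passes to the descendants.
The descendants' portion ($162,000) is divided into 3 shares of $54,000: Fionn, Soraya, and Marisol each take $54,000.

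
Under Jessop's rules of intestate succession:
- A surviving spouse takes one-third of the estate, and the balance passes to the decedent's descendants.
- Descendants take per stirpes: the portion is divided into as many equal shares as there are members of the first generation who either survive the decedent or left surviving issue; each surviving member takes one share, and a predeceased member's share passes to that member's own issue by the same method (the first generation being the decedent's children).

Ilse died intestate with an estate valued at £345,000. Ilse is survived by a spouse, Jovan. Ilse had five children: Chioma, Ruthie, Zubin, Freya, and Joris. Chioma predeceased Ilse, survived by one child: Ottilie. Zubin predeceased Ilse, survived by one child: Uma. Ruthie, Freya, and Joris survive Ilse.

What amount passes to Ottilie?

Jovan takes one-third of £345,000 = £115,000. The remaining £230,000 passes to the descendants.
The descendants' portion (£230,000) is divided into 5 shares of £46,000: Ruthie, Freya, and Joris each take £46,000; Chioma's £46,000 share passes to Chioma's issue; Zubin's £46,000 share passes to Zubin's issue.
Chioma's share (£46,000) passes entirely to Ottilie.
Zubin's share (£46,000) passes entirely to Uma.

Ottilie receives £46,000.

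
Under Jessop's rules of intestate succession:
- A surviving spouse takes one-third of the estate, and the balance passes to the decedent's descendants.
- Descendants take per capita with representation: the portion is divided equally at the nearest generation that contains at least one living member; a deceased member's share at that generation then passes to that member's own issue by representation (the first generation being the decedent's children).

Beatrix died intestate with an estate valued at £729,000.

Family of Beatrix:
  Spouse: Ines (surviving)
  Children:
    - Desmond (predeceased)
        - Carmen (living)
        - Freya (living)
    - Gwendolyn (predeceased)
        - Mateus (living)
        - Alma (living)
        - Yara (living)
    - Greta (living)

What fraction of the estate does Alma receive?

Alma receives 2/27 of the estate.

Ines takes one-third of £729,000 = £243,000. The remaining £486,000 passes to the descendants.
The descendants' portion (£486,000) is divided into 3 shares of £162,000: Greta takes £162,000; Desmond's £162,000 share passes to Desmond's issue; Gwendolyn's £162,000 share passes to Gwendolyn's issue.
Desmond's share (£162,000) is divided into 2 shares of £81,000: Carmen and Freya each take £81,000.
Gwendolyn's share (£162,000) is divided into 3 shares of £54,000: Mateus, Alma, and Yara each take £54,000.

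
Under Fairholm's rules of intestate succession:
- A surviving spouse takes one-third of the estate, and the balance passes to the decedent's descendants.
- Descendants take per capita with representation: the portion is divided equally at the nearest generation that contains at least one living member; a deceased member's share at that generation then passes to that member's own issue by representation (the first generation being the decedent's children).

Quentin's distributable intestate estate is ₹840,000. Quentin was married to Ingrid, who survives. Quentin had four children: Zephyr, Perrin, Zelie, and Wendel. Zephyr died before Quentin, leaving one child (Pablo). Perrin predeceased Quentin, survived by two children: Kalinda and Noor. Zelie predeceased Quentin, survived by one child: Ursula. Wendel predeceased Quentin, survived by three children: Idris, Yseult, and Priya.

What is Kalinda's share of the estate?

Kalinda receives ₹80,000.

Ingrid takes one-third of ₹840,000 = ₹280,000. The remaining ₹560,000 passes to the descendants.
No child survives, so the initial division is made at the grandchildren's generation.
The descendants' portion (₹560,000) is divided into 7 shares of ₹80,000: Pablo, Kalinda, Noor, Ursula, Idris, Yseult, and Priya each take ₹80,000.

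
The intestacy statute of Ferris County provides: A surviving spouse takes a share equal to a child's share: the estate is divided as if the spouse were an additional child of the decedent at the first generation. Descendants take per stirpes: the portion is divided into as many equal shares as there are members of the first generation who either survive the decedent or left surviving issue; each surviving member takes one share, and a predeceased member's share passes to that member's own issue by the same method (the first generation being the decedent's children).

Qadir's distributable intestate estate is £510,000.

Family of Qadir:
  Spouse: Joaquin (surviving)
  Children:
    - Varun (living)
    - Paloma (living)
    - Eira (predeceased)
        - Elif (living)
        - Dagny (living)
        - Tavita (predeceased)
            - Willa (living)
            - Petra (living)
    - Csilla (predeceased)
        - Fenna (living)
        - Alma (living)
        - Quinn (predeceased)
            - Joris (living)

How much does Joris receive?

Joris receives £34,000.

The spouse counts as an additional share at the children's level, so there are 5 primary shares of £102,000. Joaquin takes one such share (£102,000).
The children's combined portion (£408,000) is divided into 4 shares of £102,000: Varun and Paloma each take £102,000; Eira's £102,000 share passes to Eira's issue; Csilla's £102,000 share passes to Csilla's issue.
Eira's share (£102,000) is divided into 3 shares of £34,000: Elif and Dagny each take £34,000; Tavita's £34,000 share passes to Tavita's issue.
Tavita's share (£34,000) is divided into 2 shares of £17,000: Willa and Petra each take £17,000.
Csilla's share (£102,000) is divided into 3 shares of £34,000: Fenna and Alma each take £34,000; Quinn's £34,000 share passes to Quinn's issue.
Quinn's share (£34,000) passes entirely to Joris.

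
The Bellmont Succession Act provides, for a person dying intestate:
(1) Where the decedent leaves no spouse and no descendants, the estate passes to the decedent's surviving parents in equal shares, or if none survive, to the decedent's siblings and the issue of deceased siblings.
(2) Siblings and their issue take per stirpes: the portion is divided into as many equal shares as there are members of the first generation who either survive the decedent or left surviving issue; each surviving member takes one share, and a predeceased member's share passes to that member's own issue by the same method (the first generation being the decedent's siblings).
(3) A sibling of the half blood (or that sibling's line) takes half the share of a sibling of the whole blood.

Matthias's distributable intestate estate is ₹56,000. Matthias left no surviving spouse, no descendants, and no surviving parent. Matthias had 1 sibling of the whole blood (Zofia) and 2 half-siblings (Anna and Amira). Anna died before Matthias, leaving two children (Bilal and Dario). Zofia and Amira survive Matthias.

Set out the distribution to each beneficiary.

Zofia: ₹28,000; Bilal: ₹7,000; Dario: ₹7,000; Amira: ₹14,000

The entire ₹56,000 passes to the siblings and their issue.
Counting each half-blood sibling's line as half a unit, there are 2 units in ₹56,000, so one unit is ₹28,000. Whole-blood lines (Zofia) take ₹28,000 each; half-blood lines (Anna and Amira) take ₹14,000 each.
Anna's share (₹14,000) is divided into 2 shares of ₹7,000: Bilal and Dario each take ₹7,000.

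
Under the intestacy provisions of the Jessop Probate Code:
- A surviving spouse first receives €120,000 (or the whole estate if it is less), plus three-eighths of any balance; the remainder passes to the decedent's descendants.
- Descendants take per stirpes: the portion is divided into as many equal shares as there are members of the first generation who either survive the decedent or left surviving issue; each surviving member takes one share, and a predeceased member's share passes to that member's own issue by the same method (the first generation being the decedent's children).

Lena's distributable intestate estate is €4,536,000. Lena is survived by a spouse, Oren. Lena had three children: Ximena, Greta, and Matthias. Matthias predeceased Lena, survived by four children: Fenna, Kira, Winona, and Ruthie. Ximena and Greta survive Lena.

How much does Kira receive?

Kira receives €230,000.

Oren first takes €120,000, leaving a balance of €4,416,000. Oren then takes three-eighths of the balance (€1,656,000), for a total of €1,776,000. The remaining €2,760,000 passes to the descendants.
The descendants' portion (€2,760,000) is divided into 3 shares of €920,000: Ximena and Greta each take €920,000; Matthias's €920,000 share passes to Matthias's issue.
Matthias's share (€920,000) is divided into 4 shares of €230,000: Fenna, Kira, Winona, and Ruthie each take €230,000.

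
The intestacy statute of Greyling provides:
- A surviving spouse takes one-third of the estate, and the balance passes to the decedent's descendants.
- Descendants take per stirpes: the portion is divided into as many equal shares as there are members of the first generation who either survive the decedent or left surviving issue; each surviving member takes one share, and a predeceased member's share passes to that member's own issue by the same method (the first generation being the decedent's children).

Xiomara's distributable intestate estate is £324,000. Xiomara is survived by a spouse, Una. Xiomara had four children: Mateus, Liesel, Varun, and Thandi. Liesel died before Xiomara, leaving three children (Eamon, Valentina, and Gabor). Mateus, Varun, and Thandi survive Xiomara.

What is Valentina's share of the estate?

Valentina receives £18,000.

Una takes one-third of £324,000 = £108,000. The remaining £216,000 passes to the descendants.
The descendants' portion (£216,000) is divided into 4 shares of £54,000: Mateus, Varun, and Thandi each take £54,000; Liesel's £54,000 share passes to Liesel's issue.
Liesel's share (£54,000) is divided into 3 shares of £18,000: Eamon, Valentina, and Gabor each take £18,000.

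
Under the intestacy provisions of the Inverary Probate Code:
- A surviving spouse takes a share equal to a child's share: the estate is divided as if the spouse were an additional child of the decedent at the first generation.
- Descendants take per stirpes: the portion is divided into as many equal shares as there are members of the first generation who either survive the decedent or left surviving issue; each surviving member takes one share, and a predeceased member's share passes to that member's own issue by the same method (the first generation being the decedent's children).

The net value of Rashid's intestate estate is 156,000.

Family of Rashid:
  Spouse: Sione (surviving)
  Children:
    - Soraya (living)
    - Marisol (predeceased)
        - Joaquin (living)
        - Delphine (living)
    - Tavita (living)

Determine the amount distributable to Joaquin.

Joaquin receives 19,500.

The spouse counts as an additional share at the children's level, so there are 4 primary shares of 39,000. Sione takes one such share (39,000).
The children's combined portion (117,000) is divided into 3 shares of 39,000: Soraya and Tavita each take 39,000; Marisol's 39,000 share passes to Marisol's issue.
Marisol's share (39,000) is divided into 2 shares of 19,500: Joaquin and Delphine each take 19,500.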